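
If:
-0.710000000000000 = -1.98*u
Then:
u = 0.36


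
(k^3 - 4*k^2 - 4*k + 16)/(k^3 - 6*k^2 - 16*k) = (k^2 - 6*k + 8)/(k*(k - 8))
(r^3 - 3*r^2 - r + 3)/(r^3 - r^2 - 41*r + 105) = (r^2 - 1)/(r^2 + 2*r - 35)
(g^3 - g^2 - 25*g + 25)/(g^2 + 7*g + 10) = (g^2 - 6*g + 5)/(g + 2)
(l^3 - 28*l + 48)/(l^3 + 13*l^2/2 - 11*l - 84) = 2*(l^2 - 6*l + 8)/(2*l^2 + l - 28)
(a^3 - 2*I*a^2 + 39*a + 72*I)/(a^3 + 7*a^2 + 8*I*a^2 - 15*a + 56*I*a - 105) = (a^2 - 5*I*a + 24)/(a^2 + a*(7 + 5*I) + 35*I)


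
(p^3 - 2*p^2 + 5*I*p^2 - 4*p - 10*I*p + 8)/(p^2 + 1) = (p^2 + p*(-2 + 4*I) - 8*I)/(p - I)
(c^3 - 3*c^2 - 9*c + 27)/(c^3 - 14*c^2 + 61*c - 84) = (c^2 - 9)/(c^2 - 11*c + 28)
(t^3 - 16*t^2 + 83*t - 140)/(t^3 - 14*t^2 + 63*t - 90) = (t^2 - 11*t + 28)/(t^2 - 9*t + 18)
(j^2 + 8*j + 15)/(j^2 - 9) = (j + 5)/(j - 3)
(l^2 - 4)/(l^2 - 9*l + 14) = (l + 2)/(l - 7)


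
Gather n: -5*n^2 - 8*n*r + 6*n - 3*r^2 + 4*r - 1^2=-5*n^2 + n*(6 - 8*r) - 3*r^2 + 4*r - 1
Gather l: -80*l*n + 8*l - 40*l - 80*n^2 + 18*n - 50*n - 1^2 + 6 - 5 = l*(-80*n - 32) - 80*n^2 - 32*n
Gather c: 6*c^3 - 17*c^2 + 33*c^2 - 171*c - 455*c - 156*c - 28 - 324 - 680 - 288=6*c^3 + 16*c^2 - 782*c - 1320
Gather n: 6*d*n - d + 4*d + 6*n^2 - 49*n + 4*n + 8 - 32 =3*d + 6*n^2 + n*(6*d - 45) - 24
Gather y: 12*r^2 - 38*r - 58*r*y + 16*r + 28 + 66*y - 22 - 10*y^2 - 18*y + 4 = 12*r^2 - 22*r - 10*y^2 + y*(48 - 58*r) + 10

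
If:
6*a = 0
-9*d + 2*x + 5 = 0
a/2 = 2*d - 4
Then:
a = 0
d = 2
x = 13/2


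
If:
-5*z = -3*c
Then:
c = 5*z/3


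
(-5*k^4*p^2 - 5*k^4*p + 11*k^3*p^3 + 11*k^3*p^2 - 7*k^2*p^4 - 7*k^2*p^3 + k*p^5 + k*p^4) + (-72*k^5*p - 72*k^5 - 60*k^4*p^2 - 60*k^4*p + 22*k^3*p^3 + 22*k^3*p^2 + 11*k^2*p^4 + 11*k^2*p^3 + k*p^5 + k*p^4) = -72*k^5*p - 72*k^5 - 65*k^4*p^2 - 65*k^4*p + 33*k^3*p^3 + 33*k^3*p^2 + 4*k^2*p^4 + 4*k^2*p^3 + 2*k*p^5 + 2*k*p^4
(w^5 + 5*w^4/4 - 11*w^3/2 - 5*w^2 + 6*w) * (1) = w^5 + 5*w^4/4 - 11*w^3/2 - 5*w^2 + 6*w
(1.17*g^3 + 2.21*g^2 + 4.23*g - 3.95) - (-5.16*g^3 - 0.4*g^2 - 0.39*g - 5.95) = 6.33*g^3 + 2.61*g^2 + 4.62*g + 2.0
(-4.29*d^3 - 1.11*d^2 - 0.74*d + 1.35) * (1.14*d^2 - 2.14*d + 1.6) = -4.8906*d^5 + 7.9152*d^4 - 5.3322*d^3 + 1.3466*d^2 - 4.073*d + 2.16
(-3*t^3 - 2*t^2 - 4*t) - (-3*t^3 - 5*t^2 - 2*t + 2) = 3*t^2 - 2*t - 2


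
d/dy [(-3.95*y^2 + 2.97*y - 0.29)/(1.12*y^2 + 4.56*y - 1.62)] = (-21.3384*y^2 + 13.4476*y - 3.489)/(1.2544*y^4 + 10.2144*y^3 + 17.1648*y^2 - 14.7744*y + 2.6244)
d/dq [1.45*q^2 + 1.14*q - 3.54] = 2.9*q + 1.14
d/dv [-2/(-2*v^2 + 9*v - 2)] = 2*(9 - 4*v)/(2*v^2 - 9*v + 2)^2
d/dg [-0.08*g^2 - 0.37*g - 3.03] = -0.16*g - 0.37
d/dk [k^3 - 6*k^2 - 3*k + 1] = 3*k^2 - 12*k - 3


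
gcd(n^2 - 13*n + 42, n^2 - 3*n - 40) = 1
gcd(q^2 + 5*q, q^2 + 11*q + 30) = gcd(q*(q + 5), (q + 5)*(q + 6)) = q + 5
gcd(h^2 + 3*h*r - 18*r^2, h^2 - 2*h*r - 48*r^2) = h + 6*r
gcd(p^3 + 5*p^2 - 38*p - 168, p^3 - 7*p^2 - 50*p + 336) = p^2 + p - 42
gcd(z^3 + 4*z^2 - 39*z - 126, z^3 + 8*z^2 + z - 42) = z^2 + 10*z + 21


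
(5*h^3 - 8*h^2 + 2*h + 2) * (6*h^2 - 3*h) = 30*h^5 - 63*h^4 + 36*h^3 + 6*h^2 - 6*h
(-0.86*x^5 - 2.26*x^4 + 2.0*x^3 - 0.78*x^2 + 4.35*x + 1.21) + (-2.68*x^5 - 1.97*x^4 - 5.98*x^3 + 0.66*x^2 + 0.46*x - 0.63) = -3.54*x^5 - 4.23*x^4 - 3.98*x^3 - 0.12*x^2 + 4.81*x + 0.58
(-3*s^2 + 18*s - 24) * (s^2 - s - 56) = -3*s^4 + 21*s^3 + 126*s^2 - 984*s + 1344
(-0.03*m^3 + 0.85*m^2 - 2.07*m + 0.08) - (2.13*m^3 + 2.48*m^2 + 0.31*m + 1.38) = -2.16*m^3 - 1.63*m^2 - 2.38*m - 1.3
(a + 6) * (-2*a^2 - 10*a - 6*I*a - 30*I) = -2*a^3 - 22*a^2 - 6*I*a^2 - 60*a - 66*I*a - 180*I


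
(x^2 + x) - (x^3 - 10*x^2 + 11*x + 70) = -x^3 + 11*x^2 - 10*x - 70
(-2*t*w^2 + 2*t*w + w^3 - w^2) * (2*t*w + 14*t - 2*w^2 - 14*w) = -4*t^2*w^3 - 24*t^2*w^2 + 28*t^2*w + 6*t*w^4 + 36*t*w^3 - 42*t*w^2 - 2*w^5 - 12*w^4 + 14*w^3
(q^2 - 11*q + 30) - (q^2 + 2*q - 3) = 33 - 13*q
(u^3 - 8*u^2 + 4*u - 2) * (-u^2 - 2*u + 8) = -u^5 + 6*u^4 + 20*u^3 - 70*u^2 + 36*u - 16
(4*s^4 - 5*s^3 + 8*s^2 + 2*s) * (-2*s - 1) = -8*s^5 + 6*s^4 - 11*s^3 - 12*s^2 - 2*s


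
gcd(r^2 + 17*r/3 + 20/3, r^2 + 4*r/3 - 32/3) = r + 4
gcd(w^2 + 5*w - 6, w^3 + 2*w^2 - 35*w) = 1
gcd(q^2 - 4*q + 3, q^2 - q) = q - 1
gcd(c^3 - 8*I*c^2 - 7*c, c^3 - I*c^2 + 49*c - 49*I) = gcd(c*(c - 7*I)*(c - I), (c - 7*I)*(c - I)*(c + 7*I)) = c^2 - 8*I*c - 7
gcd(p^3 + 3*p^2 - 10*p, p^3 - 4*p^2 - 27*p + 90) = p + 5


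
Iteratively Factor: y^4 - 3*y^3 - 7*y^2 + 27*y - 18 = (y + 3)*(y^3 - 6*y^2 + 11*y - 6) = (y - 2)*(y + 3)*(y^2 - 4*y + 3) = (y - 3)*(y - 2)*(y + 3)*(y - 1)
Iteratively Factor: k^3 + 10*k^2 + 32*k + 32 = (k + 4)*(k^2 + 6*k + 8) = (k + 4)^2*(k + 2)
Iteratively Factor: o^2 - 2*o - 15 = (o + 3)*(o - 5)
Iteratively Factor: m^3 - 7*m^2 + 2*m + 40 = (m - 4)*(m^2 - 3*m - 10) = (m - 4)*(m + 2)*(m - 5)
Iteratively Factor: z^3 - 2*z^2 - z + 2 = (z - 1)*(z^2 - z - 2) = (z - 1)*(z + 1)*(z - 2)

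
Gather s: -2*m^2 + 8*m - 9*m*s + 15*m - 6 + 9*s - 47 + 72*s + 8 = -2*m^2 + 23*m + s*(81 - 9*m) - 45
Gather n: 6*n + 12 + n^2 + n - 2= n^2 + 7*n + 10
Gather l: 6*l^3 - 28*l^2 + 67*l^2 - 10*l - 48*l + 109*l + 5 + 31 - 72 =6*l^3 + 39*l^2 + 51*l - 36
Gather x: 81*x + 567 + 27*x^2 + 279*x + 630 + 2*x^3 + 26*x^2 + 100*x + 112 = 2*x^3 + 53*x^2 + 460*x + 1309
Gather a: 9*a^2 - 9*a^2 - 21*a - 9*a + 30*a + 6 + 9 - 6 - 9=0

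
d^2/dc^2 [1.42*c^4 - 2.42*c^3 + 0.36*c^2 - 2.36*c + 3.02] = 17.04*c^2 - 14.52*c + 0.72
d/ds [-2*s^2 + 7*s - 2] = 7 - 4*s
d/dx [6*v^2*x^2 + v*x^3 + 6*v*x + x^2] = 12*v^2*x + 3*v*x^2 + 6*v + 2*x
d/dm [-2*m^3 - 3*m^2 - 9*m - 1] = -6*m^2 - 6*m - 9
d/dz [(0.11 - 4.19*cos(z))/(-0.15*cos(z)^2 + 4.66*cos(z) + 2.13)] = (0.6285*cos(z)^2 - 0.0330000000000013*cos(z) + 9.4373)*sin(z)/(0.0225*cos(z)^4 - 1.398*cos(z)^3 + 21.0766*cos(z)^2 + 19.8516*cos(z) + 4.5369)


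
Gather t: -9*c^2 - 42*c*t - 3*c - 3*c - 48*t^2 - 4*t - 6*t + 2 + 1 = -9*c^2 - 6*c - 48*t^2 + t*(-42*c - 10) + 3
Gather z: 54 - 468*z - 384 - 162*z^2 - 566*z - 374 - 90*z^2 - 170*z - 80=-252*z^2 - 1204*z - 784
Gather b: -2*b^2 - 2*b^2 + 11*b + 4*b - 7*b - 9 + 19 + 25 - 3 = -4*b^2 + 8*b + 32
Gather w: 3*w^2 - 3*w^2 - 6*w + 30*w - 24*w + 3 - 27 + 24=0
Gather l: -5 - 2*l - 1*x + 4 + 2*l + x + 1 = 0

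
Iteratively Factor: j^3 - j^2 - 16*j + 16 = (j + 4)*(j^2 - 5*j + 4) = (j - 1)*(j + 4)*(j - 4)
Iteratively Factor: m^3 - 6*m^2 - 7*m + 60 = (m + 3)*(m^2 - 9*m + 20) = (m - 4)*(m + 3)*(m - 5)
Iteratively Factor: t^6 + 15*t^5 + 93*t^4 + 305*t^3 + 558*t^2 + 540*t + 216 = (t + 3)*(t^5 + 12*t^4 + 57*t^3 + 134*t^2 + 156*t + 72) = (t + 2)*(t + 3)*(t^4 + 10*t^3 + 37*t^2 + 60*t + 36) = (t + 2)*(t + 3)^2*(t^3 + 7*t^2 + 16*t + 12) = (t + 2)*(t + 3)^3*(t^2 + 4*t + 4) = (t + 2)^2*(t + 3)^3*(t + 2)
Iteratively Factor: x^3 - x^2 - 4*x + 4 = (x - 2)*(x^2 + x - 2) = (x - 2)*(x + 2)*(x - 1)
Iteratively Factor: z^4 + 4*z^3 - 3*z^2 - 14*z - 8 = (z + 1)*(z^3 + 3*z^2 - 6*z - 8) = (z + 1)^2*(z^2 + 2*z - 8) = (z - 2)*(z + 1)^2*(z + 4)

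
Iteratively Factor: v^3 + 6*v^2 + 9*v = (v)*(v^2 + 6*v + 9) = v*(v + 3)*(v + 3)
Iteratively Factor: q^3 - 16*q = (q + 4)*(q^2 - 4*q) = q*(q + 4)*(q - 4)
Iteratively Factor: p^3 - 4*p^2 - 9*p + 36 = (p - 4)*(p^2 - 9) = (p - 4)*(p + 3)*(p - 3)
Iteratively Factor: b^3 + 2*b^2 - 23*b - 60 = (b - 5)*(b^2 + 7*b + 12) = (b - 5)*(b + 3)*(b + 4)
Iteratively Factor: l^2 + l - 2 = (l - 1)*(l + 2)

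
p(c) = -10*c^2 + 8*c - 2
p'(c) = 8 - 20*c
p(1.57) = -14.09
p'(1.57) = -23.40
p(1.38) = -10.00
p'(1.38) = -19.60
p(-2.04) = -59.94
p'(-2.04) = 48.80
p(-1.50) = -36.50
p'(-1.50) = 38.00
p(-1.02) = -20.56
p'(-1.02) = 28.40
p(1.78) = -19.44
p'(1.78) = -27.60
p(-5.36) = -332.18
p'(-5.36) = 115.20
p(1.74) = -18.36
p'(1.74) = -26.80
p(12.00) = -1346.00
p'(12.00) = -232.00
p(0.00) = -2.00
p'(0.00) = 8.00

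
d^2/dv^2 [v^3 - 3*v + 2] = 6*v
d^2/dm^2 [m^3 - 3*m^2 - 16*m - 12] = 6*m - 6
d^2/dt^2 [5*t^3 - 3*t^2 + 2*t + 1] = 30*t - 6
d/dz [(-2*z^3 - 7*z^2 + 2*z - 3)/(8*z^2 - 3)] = 2*(-8*z^4 + z^2 + 45*z - 3)/(64*z^4 - 48*z^2 + 9)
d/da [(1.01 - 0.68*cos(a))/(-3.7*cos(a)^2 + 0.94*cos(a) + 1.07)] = (2.516*cos(a)^2 - 7.474*cos(a) + 1.677)*sin(a)/(13.69*cos(a)^4 - 6.956*cos(a)^3 - 7.0344*cos(a)^2 + 2.0116*cos(a) + 1.1449)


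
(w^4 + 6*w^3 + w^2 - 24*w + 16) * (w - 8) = w^5 - 2*w^4 - 47*w^3 - 32*w^2 + 208*w - 128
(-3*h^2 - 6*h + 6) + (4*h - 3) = -3*h^2 - 2*h + 3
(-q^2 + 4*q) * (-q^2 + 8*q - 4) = q^4 - 12*q^3 + 36*q^2 - 16*q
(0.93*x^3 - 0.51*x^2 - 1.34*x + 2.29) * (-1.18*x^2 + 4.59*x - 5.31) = -1.0974*x^5 + 4.8705*x^4 - 5.698*x^3 - 6.1447*x^2 + 17.6265*x - 12.1599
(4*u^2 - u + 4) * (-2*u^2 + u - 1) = -8*u^4 + 6*u^3 - 13*u^2 + 5*u - 4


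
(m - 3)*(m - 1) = m^2 - 4*m + 3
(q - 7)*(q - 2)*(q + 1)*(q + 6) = q^4 - 2*q^3 - 43*q^2 + 44*q + 84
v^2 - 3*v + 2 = (v - 2)*(v - 1)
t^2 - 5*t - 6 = (t - 6)*(t + 1)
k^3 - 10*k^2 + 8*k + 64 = (k - 8)*(k - 4)*(k + 2)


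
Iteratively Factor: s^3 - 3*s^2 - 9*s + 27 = (s - 3)*(s^2 - 9) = (s - 3)^2*(s + 3)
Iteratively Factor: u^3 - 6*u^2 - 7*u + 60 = (u + 3)*(u^2 - 9*u + 20) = (u - 5)*(u + 3)*(u - 4)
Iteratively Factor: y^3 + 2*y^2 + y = (y)*(y^2 + 2*y + 1) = y*(y + 1)*(y + 1)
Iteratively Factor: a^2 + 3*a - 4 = (a + 4)*(a - 1)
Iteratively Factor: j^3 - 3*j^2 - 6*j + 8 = (j + 2)*(j^2 - 5*j + 4) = (j - 1)*(j + 2)*(j - 4)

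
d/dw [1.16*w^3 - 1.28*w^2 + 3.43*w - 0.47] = 3.48*w^2 - 2.56*w + 3.43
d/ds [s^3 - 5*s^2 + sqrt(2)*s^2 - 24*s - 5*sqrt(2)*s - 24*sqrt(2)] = 3*s^2 - 10*s + 2*sqrt(2)*s - 24 - 5*sqrt(2)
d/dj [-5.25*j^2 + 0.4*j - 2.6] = 0.4 - 10.5*j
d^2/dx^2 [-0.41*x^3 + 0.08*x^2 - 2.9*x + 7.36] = 0.16 - 2.46*x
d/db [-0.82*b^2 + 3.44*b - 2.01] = 3.44 - 1.64*b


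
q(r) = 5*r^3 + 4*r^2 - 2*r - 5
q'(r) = 15*r^2 + 8*r - 2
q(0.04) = -5.07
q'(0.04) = -1.66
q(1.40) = 13.76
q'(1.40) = 38.60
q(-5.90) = -880.86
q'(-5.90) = 472.95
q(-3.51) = -164.92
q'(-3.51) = 154.72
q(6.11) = 1272.60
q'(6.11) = 606.86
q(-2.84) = -81.59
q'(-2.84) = 96.26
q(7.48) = 2296.39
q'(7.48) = 897.10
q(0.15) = -5.19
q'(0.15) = -0.46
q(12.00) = 9187.00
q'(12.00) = 2254.00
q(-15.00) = -15950.00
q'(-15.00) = 3253.00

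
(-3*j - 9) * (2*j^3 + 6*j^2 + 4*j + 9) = -6*j^4 - 36*j^3 - 66*j^2 - 63*j - 81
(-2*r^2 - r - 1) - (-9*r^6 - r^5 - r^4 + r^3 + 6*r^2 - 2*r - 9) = 9*r^6 + r^5 + r^4 - r^3 - 8*r^2 + r + 8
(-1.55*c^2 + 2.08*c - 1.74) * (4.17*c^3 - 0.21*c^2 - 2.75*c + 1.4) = -6.4635*c^5 + 8.9991*c^4 - 3.4301*c^3 - 7.5246*c^2 + 7.697*c - 2.436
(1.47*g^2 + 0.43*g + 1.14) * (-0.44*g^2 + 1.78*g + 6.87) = -0.6468*g^4 + 2.4274*g^3 + 10.3627*g^2 + 4.9833*g + 7.8318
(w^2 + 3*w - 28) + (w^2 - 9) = 2*w^2 + 3*w - 37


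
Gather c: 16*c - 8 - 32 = 16*c - 40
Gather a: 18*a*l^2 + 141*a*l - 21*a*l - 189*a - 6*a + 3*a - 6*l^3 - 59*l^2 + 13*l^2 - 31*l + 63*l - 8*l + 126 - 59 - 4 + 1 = a*(18*l^2 + 120*l - 192) - 6*l^3 - 46*l^2 + 24*l + 64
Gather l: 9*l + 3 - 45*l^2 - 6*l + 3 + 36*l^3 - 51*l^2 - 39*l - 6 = 36*l^3 - 96*l^2 - 36*l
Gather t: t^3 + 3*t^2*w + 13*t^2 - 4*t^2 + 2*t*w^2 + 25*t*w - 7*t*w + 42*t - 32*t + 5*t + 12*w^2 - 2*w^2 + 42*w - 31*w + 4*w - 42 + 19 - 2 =t^3 + t^2*(3*w + 9) + t*(2*w^2 + 18*w + 15) + 10*w^2 + 15*w - 25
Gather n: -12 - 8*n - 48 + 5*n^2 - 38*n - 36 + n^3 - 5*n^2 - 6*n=n^3 - 52*n - 96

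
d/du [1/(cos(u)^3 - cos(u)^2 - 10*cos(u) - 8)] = (3*cos(u)^2 - 2*cos(u) - 10)*sin(u)/(-cos(u)^3 + cos(u)^2 + 10*cos(u) + 8)^2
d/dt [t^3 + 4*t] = 3*t^2 + 4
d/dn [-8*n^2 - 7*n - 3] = -16*n - 7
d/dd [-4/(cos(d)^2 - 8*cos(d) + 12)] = 8*(4 - cos(d))*sin(d)/(cos(d)^2 - 8*cos(d) + 12)^2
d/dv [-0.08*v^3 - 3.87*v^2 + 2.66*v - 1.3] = -0.24*v^2 - 7.74*v + 2.66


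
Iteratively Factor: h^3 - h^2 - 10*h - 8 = (h + 1)*(h^2 - 2*h - 8) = (h - 4)*(h + 1)*(h + 2)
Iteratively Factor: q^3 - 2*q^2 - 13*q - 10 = (q + 1)*(q^2 - 3*q - 10) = (q - 5)*(q + 1)*(q + 2)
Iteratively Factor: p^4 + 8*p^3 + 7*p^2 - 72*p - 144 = (p + 4)*(p^3 + 4*p^2 - 9*p - 36) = (p - 3)*(p + 4)*(p^2 + 7*p + 12) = (p - 3)*(p + 3)*(p + 4)*(p + 4)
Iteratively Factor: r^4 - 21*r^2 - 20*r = (r)*(r^3 - 21*r - 20) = r*(r + 4)*(r^2 - 4*r - 5) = r*(r - 5)*(r + 4)*(r + 1)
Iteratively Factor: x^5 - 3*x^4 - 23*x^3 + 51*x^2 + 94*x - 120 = (x - 3)*(x^4 - 23*x^2 - 18*x + 40) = (x - 5)*(x - 3)*(x^3 + 5*x^2 + 2*x - 8) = (x - 5)*(x - 3)*(x + 4)*(x^2 + x - 2) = (x - 5)*(x - 3)*(x - 1)*(x + 4)*(x + 2)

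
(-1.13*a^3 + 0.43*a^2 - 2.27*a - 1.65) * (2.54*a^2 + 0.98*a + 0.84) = -2.8702*a^5 - 0.0151999999999999*a^4 - 6.2936*a^3 - 6.0544*a^2 - 3.5238*a - 1.386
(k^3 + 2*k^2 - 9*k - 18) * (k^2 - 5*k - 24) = k^5 - 3*k^4 - 43*k^3 - 21*k^2 + 306*k + 432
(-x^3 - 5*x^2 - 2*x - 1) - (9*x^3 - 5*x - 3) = -10*x^3 - 5*x^2 + 3*x + 2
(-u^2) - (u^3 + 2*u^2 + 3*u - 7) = -u^3 - 3*u^2 - 3*u + 7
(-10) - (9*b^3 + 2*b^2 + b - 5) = -9*b^3 - 2*b^2 - b - 5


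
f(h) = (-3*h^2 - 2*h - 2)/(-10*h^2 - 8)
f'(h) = 20*h*(-3*h^2 - 2*h - 2)/(-10*h^2 - 8)^2 + (-6*h - 2)/(-10*h^2 - 8)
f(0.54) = 0.36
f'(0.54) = 0.12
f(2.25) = 0.37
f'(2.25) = -0.02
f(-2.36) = 0.22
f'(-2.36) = -0.03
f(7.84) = 0.32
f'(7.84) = -0.00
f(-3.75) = 0.25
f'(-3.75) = -0.01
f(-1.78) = 0.20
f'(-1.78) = -0.04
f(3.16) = 0.35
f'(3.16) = -0.01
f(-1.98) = 0.21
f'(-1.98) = -0.04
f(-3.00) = 0.23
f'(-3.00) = -0.02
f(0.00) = 0.25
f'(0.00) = 0.25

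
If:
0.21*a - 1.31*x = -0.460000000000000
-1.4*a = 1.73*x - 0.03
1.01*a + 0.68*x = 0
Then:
No Solution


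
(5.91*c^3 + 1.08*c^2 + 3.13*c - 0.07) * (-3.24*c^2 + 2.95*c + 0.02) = -19.1484*c^5 + 13.9353*c^4 - 6.837*c^3 + 9.4819*c^2 - 0.1439*c - 0.0014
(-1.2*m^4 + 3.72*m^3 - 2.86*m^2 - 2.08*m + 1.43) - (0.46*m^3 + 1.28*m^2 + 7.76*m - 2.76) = -1.2*m^4 + 3.26*m^3 - 4.14*m^2 - 9.84*m + 4.19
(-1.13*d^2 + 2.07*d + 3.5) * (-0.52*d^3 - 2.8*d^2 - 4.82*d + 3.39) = 0.5876*d^5 + 2.0876*d^4 - 2.1694*d^3 - 23.6081*d^2 - 9.8527*d + 11.865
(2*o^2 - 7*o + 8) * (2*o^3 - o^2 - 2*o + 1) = 4*o^5 - 16*o^4 + 19*o^3 + 8*o^2 - 23*o + 8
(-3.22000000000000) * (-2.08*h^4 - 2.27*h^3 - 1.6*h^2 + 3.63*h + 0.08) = 6.6976*h^4 + 7.3094*h^3 + 5.152*h^2 - 11.6886*h - 0.2576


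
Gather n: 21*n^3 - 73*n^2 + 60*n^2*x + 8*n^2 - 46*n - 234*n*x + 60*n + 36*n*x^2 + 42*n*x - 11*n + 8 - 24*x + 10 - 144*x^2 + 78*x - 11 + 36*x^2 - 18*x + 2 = 21*n^3 + n^2*(60*x - 65) + n*(36*x^2 - 192*x + 3) - 108*x^2 + 36*x + 9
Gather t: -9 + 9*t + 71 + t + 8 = 10*t + 70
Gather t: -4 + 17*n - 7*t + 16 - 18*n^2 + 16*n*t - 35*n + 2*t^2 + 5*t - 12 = -18*n^2 - 18*n + 2*t^2 + t*(16*n - 2)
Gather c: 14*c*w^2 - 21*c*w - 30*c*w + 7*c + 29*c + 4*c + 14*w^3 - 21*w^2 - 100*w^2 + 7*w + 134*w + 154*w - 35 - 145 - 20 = c*(14*w^2 - 51*w + 40) + 14*w^3 - 121*w^2 + 295*w - 200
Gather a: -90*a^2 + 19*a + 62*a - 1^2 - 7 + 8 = -90*a^2 + 81*a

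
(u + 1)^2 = u^2 + 2*u + 1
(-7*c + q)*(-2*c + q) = 14*c^2 - 9*c*q + q^2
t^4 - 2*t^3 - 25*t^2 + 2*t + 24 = (t - 6)*(t - 1)*(t + 1)*(t + 4)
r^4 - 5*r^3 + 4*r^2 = r^2*(r - 4)*(r - 1)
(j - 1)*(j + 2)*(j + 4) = j^3 + 5*j^2 + 2*j - 8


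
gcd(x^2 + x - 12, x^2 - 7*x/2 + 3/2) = x - 3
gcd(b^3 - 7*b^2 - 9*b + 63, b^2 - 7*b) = b - 7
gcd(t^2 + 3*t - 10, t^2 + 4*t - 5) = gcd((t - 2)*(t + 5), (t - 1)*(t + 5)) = t + 5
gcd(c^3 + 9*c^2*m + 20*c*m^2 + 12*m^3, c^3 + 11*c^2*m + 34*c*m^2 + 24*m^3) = c^2 + 7*c*m + 6*m^2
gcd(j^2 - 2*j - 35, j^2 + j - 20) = j + 5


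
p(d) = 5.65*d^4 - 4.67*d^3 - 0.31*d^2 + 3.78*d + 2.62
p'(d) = 22.6*d^3 - 14.01*d^2 - 0.62*d + 3.78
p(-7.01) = 15212.91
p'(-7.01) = -8465.40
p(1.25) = 11.53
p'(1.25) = 25.26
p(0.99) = 6.95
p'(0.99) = 11.36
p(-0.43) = 1.50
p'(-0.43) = -0.34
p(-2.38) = 236.11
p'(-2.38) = -378.78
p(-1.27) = 21.58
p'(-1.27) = -64.32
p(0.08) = 2.92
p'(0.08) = 3.65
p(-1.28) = 22.23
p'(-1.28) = -65.78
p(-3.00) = 572.23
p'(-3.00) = -730.65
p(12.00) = 109091.98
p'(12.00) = 37031.70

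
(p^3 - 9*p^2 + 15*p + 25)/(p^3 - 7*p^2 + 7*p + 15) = (p - 5)/(p - 3)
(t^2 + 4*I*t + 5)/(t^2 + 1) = (t + 5*I)/(t + I)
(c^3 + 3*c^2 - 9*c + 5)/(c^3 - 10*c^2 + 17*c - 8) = (c + 5)/(c - 8)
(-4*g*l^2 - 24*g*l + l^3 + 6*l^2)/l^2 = -4*g - 24*g/l + l + 6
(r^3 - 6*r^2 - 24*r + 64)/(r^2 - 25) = (r^3 - 6*r^2 - 24*r + 64)/(r^2 - 25)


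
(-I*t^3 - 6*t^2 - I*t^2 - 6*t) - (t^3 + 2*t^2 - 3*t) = -t^3 - I*t^3 - 8*t^2 - I*t^2 - 3*t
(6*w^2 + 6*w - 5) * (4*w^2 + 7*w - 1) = 24*w^4 + 66*w^3 + 16*w^2 - 41*w + 5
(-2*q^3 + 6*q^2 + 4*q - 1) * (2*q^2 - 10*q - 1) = -4*q^5 + 32*q^4 - 50*q^3 - 48*q^2 + 6*q + 1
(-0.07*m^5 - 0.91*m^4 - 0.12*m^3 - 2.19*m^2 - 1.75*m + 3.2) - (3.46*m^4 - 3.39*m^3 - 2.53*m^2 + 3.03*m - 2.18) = -0.07*m^5 - 4.37*m^4 + 3.27*m^3 + 0.34*m^2 - 4.78*m + 5.38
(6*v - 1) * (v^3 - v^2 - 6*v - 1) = 6*v^4 - 7*v^3 - 35*v^2 + 1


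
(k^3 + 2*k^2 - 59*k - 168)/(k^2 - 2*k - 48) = (k^2 + 10*k + 21)/(k + 6)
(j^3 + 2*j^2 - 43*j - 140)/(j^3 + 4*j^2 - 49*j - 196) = (j + 5)/(j + 7)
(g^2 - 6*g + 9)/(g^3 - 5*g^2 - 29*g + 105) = (g - 3)/(g^2 - 2*g - 35)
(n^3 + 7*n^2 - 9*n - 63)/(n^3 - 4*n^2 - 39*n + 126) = (n^2 + 10*n + 21)/(n^2 - n - 42)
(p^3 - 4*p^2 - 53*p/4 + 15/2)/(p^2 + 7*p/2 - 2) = (p^2 - 7*p/2 - 15)/(p + 4)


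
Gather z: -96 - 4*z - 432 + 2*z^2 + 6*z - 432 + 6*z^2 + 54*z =8*z^2 + 56*z - 960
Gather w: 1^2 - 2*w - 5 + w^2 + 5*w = w^2 + 3*w - 4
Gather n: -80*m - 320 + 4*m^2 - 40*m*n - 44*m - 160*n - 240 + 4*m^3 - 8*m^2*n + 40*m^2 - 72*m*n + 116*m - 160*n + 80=4*m^3 + 44*m^2 - 8*m + n*(-8*m^2 - 112*m - 320) - 480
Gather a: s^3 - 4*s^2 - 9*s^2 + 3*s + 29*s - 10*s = s^3 - 13*s^2 + 22*s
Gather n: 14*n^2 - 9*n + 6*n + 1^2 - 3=14*n^2 - 3*n - 2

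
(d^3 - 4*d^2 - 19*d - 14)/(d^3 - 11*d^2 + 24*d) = (d^3 - 4*d^2 - 19*d - 14)/(d*(d^2 - 11*d + 24))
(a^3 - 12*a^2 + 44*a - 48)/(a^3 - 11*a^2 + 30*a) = (a^2 - 6*a + 8)/(a*(a - 5))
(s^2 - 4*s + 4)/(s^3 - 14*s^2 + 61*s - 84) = (s^2 - 4*s + 4)/(s^3 - 14*s^2 + 61*s - 84)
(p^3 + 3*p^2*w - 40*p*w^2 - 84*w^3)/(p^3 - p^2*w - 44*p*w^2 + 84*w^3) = (p + 2*w)/(p - 2*w)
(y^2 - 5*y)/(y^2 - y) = (y - 5)/(y - 1)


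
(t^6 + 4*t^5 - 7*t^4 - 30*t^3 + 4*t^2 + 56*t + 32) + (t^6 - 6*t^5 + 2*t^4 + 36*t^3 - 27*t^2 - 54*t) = 2*t^6 - 2*t^5 - 5*t^4 + 6*t^3 - 23*t^2 + 2*t + 32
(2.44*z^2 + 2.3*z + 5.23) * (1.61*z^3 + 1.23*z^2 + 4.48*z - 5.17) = 3.9284*z^5 + 6.7042*z^4 + 22.1805*z^3 + 4.1221*z^2 + 11.5394*z - 27.0391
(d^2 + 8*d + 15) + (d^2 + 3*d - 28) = 2*d^2 + 11*d - 13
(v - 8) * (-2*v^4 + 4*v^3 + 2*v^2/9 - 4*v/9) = -2*v^5 + 20*v^4 - 286*v^3/9 - 20*v^2/9 + 32*v/9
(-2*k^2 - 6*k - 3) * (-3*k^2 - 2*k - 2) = 6*k^4 + 22*k^3 + 25*k^2 + 18*k + 6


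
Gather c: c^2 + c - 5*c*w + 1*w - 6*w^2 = c^2 + c*(1 - 5*w) - 6*w^2 + w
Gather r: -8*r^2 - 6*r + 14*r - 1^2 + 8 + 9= -8*r^2 + 8*r + 16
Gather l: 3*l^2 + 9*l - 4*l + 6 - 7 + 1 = 3*l^2 + 5*l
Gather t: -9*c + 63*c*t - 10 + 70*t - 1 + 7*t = -9*c + t*(63*c + 77) - 11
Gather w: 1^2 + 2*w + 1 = 2*w + 2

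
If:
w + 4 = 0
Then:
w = -4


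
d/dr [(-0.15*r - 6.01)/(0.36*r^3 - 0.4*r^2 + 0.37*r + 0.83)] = (0.108*r^3 + 6.4308*r^2 - 4.808*r + 2.0992)/(0.1296*r^6 - 0.288*r^5 + 0.4264*r^4 + 0.3016*r^3 - 0.5271*r^2 + 0.6142*r + 0.6889)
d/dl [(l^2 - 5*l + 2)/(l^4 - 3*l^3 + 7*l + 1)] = ((2*l - 5)*(l^4 - 3*l^3 + 7*l + 1) - (l^2 - 5*l + 2)*(4*l^3 - 9*l^2 + 7))/(l^4 - 3*l^3 + 7*l + 1)^2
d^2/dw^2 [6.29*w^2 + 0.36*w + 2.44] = 12.5800000000000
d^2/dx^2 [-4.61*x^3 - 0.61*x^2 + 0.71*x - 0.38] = -27.66*x - 1.22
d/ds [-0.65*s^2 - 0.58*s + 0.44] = -1.3*s - 0.58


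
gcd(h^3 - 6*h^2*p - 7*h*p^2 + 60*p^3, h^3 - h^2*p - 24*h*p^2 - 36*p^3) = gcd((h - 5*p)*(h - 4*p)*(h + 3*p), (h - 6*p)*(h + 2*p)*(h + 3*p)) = h + 3*p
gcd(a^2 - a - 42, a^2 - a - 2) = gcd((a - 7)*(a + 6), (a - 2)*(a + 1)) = 1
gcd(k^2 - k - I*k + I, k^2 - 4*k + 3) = k - 1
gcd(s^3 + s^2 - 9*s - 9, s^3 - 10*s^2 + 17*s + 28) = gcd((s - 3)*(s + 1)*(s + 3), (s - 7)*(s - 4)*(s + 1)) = s + 1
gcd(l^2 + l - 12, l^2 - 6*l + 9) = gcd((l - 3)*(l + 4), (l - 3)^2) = l - 3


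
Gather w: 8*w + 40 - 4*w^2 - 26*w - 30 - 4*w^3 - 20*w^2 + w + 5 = -4*w^3 - 24*w^2 - 17*w + 15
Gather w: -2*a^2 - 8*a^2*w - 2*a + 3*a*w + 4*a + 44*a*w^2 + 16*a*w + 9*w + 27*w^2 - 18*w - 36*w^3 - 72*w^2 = -2*a^2 + 2*a - 36*w^3 + w^2*(44*a - 45) + w*(-8*a^2 + 19*a - 9)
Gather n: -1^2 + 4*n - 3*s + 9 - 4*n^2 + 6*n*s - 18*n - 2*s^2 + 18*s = -4*n^2 + n*(6*s - 14) - 2*s^2 + 15*s + 8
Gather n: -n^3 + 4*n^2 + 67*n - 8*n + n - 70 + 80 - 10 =-n^3 + 4*n^2 + 60*n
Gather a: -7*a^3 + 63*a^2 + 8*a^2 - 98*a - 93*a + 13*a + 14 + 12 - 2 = -7*a^3 + 71*a^2 - 178*a + 24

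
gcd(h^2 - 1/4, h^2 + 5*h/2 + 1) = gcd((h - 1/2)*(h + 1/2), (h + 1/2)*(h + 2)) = h + 1/2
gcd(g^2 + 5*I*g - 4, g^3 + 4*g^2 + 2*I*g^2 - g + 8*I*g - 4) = g + I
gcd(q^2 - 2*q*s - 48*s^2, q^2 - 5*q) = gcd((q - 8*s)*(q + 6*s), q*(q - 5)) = 1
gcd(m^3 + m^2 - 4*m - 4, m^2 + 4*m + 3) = m + 1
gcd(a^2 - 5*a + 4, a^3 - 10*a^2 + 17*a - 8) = a - 1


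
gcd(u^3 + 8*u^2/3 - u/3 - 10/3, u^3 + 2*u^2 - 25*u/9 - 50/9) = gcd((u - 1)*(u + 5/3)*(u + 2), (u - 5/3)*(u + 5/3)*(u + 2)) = u^2 + 11*u/3 + 10/3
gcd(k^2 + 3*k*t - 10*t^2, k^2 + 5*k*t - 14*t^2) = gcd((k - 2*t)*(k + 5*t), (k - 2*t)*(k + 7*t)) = -k + 2*t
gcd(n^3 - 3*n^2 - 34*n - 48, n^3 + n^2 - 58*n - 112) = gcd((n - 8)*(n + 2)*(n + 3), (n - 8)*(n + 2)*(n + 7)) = n^2 - 6*n - 16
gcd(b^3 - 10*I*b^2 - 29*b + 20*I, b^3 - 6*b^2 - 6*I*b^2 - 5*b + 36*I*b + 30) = b^2 - 6*I*b - 5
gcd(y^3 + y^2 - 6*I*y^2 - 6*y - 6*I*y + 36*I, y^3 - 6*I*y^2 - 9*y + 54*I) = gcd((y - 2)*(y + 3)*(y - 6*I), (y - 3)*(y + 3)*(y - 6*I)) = y^2 + y*(3 - 6*I) - 18*I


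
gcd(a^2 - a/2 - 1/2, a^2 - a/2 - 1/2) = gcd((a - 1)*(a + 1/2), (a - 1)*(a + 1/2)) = a^2 - a/2 - 1/2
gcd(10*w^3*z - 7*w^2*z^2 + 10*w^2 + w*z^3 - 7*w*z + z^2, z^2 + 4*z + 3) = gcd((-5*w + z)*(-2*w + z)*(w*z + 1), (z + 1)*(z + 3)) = 1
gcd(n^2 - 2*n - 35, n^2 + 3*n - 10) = n + 5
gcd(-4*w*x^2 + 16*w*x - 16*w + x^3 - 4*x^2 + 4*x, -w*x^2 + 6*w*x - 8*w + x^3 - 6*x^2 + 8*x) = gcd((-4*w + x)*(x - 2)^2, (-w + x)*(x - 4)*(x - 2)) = x - 2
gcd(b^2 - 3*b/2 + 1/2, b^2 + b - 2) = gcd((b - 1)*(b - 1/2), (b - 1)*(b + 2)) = b - 1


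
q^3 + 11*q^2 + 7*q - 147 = (q - 3)*(q + 7)^2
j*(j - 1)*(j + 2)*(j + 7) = j^4 + 8*j^3 + 5*j^2 - 14*j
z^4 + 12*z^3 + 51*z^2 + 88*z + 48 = (z + 1)*(z + 3)*(z + 4)^2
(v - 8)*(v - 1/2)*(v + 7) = v^3 - 3*v^2/2 - 111*v/2 + 28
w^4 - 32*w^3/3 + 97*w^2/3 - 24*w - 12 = (w - 6)*(w - 3)*(w - 2)*(w + 1/3)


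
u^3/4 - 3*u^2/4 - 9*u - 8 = (u/4 + 1)*(u - 8)*(u + 1)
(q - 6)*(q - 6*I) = q^2 - 6*q - 6*I*q + 36*I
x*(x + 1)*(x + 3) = x^3 + 4*x^2 + 3*x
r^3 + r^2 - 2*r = r*(r - 1)*(r + 2)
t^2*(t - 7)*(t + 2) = t^4 - 5*t^3 - 14*t^2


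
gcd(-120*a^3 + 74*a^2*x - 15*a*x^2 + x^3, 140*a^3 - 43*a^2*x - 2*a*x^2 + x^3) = 20*a^2 - 9*a*x + x^2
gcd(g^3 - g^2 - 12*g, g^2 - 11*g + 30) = 1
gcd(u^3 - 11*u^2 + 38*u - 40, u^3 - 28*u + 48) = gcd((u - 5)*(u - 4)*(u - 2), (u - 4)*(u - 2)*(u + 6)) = u^2 - 6*u + 8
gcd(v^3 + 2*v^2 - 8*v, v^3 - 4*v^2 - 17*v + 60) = v + 4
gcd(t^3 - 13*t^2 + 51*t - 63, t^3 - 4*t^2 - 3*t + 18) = t^2 - 6*t + 9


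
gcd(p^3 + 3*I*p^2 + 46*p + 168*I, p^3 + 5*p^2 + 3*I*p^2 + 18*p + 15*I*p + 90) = p + 6*I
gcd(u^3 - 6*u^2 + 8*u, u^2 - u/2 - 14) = u - 4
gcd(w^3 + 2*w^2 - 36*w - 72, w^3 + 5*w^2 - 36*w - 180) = w^2 - 36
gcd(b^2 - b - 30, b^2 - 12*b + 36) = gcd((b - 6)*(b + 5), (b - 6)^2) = b - 6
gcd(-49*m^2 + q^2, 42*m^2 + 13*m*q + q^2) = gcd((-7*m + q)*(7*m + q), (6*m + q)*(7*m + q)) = 7*m + q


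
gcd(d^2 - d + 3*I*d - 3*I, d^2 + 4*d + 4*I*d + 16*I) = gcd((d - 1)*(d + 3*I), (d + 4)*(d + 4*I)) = 1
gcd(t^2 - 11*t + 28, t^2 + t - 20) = t - 4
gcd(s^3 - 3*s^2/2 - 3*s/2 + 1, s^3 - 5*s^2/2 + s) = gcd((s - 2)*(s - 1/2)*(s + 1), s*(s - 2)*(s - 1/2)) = s^2 - 5*s/2 + 1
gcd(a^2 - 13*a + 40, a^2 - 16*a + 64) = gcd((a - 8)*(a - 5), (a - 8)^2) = a - 8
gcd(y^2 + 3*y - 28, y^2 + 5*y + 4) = 1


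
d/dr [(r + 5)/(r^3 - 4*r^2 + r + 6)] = (r^3 - 4*r^2 + r - (r + 5)*(3*r^2 - 8*r + 1) + 6)/(r^3 - 4*r^2 + r + 6)^2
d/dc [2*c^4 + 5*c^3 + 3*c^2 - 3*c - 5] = 8*c^3 + 15*c^2 + 6*c - 3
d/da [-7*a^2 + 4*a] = 4 - 14*a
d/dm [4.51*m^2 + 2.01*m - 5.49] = 9.02*m + 2.01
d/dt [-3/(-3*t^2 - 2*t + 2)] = 6*(-3*t - 1)/(3*t^2 + 2*t - 2)^2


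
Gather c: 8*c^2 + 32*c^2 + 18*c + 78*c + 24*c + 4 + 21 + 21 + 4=40*c^2 + 120*c + 50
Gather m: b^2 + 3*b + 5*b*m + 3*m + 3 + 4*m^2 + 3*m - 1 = b^2 + 3*b + 4*m^2 + m*(5*b + 6) + 2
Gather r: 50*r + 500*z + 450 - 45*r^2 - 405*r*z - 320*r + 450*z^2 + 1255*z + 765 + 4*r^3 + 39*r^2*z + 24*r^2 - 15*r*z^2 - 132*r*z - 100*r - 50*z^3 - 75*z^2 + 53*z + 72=4*r^3 + r^2*(39*z - 21) + r*(-15*z^2 - 537*z - 370) - 50*z^3 + 375*z^2 + 1808*z + 1287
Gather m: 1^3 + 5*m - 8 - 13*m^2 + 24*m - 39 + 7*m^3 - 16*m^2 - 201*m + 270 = 7*m^3 - 29*m^2 - 172*m + 224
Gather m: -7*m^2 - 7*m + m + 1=-7*m^2 - 6*m + 1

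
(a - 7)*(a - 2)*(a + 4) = a^3 - 5*a^2 - 22*a + 56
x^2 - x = x*(x - 1)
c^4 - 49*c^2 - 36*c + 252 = (c - 7)*(c - 2)*(c + 3)*(c + 6)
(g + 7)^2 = g^2 + 14*g + 49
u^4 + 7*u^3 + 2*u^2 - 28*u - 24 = (u - 2)*(u + 1)*(u + 2)*(u + 6)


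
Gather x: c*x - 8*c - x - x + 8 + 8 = -8*c + x*(c - 2) + 16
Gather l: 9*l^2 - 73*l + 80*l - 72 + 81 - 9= 9*l^2 + 7*l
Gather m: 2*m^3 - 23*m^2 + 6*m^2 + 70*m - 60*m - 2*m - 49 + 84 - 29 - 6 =2*m^3 - 17*m^2 + 8*m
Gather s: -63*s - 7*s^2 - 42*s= -7*s^2 - 105*s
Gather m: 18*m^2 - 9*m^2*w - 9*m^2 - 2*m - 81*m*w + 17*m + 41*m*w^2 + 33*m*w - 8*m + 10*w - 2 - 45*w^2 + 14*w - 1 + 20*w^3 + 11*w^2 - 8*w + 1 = m^2*(9 - 9*w) + m*(41*w^2 - 48*w + 7) + 20*w^3 - 34*w^2 + 16*w - 2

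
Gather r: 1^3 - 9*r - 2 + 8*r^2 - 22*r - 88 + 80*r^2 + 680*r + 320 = 88*r^2 + 649*r + 231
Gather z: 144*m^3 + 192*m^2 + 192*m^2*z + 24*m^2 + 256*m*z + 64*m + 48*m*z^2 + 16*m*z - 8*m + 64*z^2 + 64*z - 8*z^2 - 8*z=144*m^3 + 216*m^2 + 56*m + z^2*(48*m + 56) + z*(192*m^2 + 272*m + 56)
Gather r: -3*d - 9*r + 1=-3*d - 9*r + 1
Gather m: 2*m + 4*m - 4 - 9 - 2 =6*m - 15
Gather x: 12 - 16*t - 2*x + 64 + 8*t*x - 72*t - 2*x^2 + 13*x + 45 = -88*t - 2*x^2 + x*(8*t + 11) + 121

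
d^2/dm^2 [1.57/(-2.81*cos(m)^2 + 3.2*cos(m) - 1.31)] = (49.587508*(1 - cos(m)^2)^2 - 42.35232*cos(m)^3 + 17.753246*cos(m)^2 + 91.28608*cos(m) - 70.182454)/(2.81*cos(m)^2 - 3.2*cos(m) + 1.31)^3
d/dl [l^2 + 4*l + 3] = 2*l + 4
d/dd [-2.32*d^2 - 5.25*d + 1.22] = -4.64*d - 5.25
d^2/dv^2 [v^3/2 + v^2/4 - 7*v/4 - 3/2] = 3*v + 1/2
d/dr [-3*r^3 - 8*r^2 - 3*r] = -9*r^2 - 16*r - 3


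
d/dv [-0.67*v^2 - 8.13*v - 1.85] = -1.34*v - 8.13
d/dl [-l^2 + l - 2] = 1 - 2*l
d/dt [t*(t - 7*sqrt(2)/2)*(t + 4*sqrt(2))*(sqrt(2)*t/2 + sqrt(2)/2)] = 2*sqrt(2)*t^3 + 3*t^2/2 + 3*sqrt(2)*t^2/2 - 28*sqrt(2)*t + t - 14*sqrt(2)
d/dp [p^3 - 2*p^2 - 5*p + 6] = 3*p^2 - 4*p - 5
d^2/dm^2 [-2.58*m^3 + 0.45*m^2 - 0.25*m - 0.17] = 0.9 - 15.48*m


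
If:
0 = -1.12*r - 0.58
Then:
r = -0.52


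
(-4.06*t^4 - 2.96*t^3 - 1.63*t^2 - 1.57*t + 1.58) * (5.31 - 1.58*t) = 6.4148*t^5 - 16.8818*t^4 - 13.1422*t^3 - 6.1747*t^2 - 10.8331*t + 8.3898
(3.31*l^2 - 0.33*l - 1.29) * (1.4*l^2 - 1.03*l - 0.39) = 4.634*l^4 - 3.8713*l^3 - 2.757*l^2 + 1.4574*l + 0.5031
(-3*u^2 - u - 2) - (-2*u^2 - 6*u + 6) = -u^2 + 5*u - 8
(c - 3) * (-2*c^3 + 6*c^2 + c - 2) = -2*c^4 + 12*c^3 - 17*c^2 - 5*c + 6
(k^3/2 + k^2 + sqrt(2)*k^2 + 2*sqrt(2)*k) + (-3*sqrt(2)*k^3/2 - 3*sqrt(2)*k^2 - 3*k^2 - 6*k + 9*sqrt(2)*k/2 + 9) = -3*sqrt(2)*k^3/2 + k^3/2 - 2*sqrt(2)*k^2 - 2*k^2 - 6*k + 13*sqrt(2)*k/2 + 9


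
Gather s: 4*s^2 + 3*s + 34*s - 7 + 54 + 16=4*s^2 + 37*s + 63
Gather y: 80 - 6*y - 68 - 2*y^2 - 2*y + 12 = -2*y^2 - 8*y + 24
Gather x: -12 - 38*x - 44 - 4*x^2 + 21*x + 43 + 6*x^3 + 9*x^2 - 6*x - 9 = 6*x^3 + 5*x^2 - 23*x - 22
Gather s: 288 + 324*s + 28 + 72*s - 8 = 396*s + 308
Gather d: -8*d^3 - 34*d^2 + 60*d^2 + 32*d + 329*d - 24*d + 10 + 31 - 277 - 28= -8*d^3 + 26*d^2 + 337*d - 264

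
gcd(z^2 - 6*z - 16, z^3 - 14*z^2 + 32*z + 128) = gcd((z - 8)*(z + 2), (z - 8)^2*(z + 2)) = z^2 - 6*z - 16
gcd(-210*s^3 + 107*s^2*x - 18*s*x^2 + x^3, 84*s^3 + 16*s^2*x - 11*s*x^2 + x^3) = 42*s^2 - 13*s*x + x^2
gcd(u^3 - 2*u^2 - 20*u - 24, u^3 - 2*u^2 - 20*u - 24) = u^3 - 2*u^2 - 20*u - 24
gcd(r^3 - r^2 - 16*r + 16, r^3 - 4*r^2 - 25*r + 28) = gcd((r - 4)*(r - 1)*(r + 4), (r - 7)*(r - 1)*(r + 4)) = r^2 + 3*r - 4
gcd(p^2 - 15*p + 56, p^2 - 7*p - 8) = p - 8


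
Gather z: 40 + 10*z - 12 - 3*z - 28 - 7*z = 0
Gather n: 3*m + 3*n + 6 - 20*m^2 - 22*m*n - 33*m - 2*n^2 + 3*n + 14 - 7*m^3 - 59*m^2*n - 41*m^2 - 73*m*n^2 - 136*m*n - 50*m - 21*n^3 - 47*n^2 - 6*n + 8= -7*m^3 - 61*m^2 - 80*m - 21*n^3 + n^2*(-73*m - 49) + n*(-59*m^2 - 158*m) + 28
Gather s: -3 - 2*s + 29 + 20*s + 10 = 18*s + 36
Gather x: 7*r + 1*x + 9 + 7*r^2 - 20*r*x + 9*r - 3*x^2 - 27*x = 7*r^2 + 16*r - 3*x^2 + x*(-20*r - 26) + 9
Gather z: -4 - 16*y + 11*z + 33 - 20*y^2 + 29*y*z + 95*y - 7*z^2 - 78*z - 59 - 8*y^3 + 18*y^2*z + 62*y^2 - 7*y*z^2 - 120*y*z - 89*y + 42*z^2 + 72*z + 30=-8*y^3 + 42*y^2 - 10*y + z^2*(35 - 7*y) + z*(18*y^2 - 91*y + 5)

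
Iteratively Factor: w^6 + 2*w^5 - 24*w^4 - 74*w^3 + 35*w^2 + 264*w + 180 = (w + 3)*(w^5 - w^4 - 21*w^3 - 11*w^2 + 68*w + 60) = (w + 1)*(w + 3)*(w^4 - 2*w^3 - 19*w^2 + 8*w + 60) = (w - 5)*(w + 1)*(w + 3)*(w^3 + 3*w^2 - 4*w - 12) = (w - 5)*(w + 1)*(w + 3)^2*(w^2 - 4) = (w - 5)*(w + 1)*(w + 2)*(w + 3)^2*(w - 2)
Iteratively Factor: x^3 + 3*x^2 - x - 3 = (x + 3)*(x^2 - 1) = (x + 1)*(x + 3)*(x - 1)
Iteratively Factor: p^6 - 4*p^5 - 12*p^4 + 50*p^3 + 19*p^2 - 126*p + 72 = (p - 3)*(p^5 - p^4 - 15*p^3 + 5*p^2 + 34*p - 24) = (p - 3)*(p + 2)*(p^4 - 3*p^3 - 9*p^2 + 23*p - 12) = (p - 3)*(p - 1)*(p + 2)*(p^3 - 2*p^2 - 11*p + 12) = (p - 4)*(p - 3)*(p - 1)*(p + 2)*(p^2 + 2*p - 3) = (p - 4)*(p - 3)*(p - 1)^2*(p + 2)*(p + 3)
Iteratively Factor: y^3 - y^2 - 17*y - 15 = (y - 5)*(y^2 + 4*y + 3) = (y - 5)*(y + 1)*(y + 3)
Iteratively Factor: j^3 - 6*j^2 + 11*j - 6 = (j - 3)*(j^2 - 3*j + 2) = (j - 3)*(j - 1)*(j - 2)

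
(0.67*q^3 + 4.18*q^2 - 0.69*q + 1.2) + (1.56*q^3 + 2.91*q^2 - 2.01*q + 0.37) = 2.23*q^3 + 7.09*q^2 - 2.7*q + 1.57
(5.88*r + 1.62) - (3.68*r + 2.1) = 2.2*r - 0.48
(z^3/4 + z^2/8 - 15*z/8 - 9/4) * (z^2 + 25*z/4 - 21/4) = z^5/4 + 27*z^4/16 - 77*z^3/32 - 117*z^2/8 - 135*z/32 + 189/16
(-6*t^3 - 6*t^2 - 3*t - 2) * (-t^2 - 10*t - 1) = 6*t^5 + 66*t^4 + 69*t^3 + 38*t^2 + 23*t + 2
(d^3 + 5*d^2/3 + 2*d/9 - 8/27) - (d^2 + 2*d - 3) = d^3 + 2*d^2/3 - 16*d/9 + 73/27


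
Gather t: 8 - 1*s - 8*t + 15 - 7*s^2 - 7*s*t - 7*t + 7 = -7*s^2 - s + t*(-7*s - 15) + 30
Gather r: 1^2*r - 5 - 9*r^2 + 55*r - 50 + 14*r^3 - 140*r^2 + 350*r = 14*r^3 - 149*r^2 + 406*r - 55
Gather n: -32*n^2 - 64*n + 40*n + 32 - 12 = -32*n^2 - 24*n + 20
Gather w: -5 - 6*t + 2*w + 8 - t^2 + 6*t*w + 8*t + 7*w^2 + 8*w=-t^2 + 2*t + 7*w^2 + w*(6*t + 10) + 3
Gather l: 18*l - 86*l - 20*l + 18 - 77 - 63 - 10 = -88*l - 132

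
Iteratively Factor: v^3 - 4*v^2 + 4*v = (v)*(v^2 - 4*v + 4) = v*(v - 2)*(v - 2)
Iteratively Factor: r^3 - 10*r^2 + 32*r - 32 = (r - 4)*(r^2 - 6*r + 8) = (r - 4)^2*(r - 2)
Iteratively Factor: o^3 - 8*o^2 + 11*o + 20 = (o - 5)*(o^2 - 3*o - 4) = (o - 5)*(o + 1)*(o - 4)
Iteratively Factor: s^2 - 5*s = (s)*(s - 5)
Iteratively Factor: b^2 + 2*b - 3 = (b + 3)*(b - 1)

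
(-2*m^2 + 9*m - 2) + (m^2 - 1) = -m^2 + 9*m - 3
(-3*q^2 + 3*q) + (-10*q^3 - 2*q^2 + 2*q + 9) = -10*q^3 - 5*q^2 + 5*q + 9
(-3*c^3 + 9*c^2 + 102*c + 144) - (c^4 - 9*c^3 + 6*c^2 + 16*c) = -c^4 + 6*c^3 + 3*c^2 + 86*c + 144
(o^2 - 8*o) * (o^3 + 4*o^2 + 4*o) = o^5 - 4*o^4 - 28*o^3 - 32*o^2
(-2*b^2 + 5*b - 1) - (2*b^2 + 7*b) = -4*b^2 - 2*b - 1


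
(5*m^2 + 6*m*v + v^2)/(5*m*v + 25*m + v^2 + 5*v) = (m + v)/(v + 5)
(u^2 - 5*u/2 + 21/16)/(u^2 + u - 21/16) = (4*u - 7)/(4*u + 7)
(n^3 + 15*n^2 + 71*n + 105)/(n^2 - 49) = (n^2 + 8*n + 15)/(n - 7)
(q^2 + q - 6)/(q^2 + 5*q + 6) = (q - 2)/(q + 2)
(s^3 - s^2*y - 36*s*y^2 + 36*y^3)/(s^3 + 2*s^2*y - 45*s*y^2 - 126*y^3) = (-s^2 + 7*s*y - 6*y^2)/(-s^2 + 4*s*y + 21*y^2)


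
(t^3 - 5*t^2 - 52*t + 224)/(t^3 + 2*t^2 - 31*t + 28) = (t - 8)/(t - 1)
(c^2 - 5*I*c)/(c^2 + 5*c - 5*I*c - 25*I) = c/(c + 5)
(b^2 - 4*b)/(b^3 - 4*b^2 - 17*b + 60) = b*(b - 4)/(b^3 - 4*b^2 - 17*b + 60)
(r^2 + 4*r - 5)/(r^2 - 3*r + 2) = (r + 5)/(r - 2)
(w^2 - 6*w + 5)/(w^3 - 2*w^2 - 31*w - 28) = (-w^2 + 6*w - 5)/(-w^3 + 2*w^2 + 31*w + 28)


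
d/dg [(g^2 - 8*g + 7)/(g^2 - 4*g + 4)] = 2*(2*g + 1)/(g^3 - 6*g^2 + 12*g - 8)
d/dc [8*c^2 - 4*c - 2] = 16*c - 4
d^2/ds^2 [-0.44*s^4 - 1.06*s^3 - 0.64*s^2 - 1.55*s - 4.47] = -5.28*s^2 - 6.36*s - 1.28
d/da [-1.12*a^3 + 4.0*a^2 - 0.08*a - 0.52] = -3.36*a^2 + 8.0*a - 0.08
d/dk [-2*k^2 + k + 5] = 1 - 4*k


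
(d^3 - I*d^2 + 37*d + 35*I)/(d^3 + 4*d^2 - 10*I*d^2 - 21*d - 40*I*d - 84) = (d^2 + 6*I*d - 5)/(d^2 + d*(4 - 3*I) - 12*I)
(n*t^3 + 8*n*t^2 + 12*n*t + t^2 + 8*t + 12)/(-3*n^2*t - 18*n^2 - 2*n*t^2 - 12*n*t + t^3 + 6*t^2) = (n*t^2 + 2*n*t + t + 2)/(-3*n^2 - 2*n*t + t^2)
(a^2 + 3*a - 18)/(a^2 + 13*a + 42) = (a - 3)/(a + 7)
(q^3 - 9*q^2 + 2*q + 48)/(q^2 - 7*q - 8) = (q^2 - q - 6)/(q + 1)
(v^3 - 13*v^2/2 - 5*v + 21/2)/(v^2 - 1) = (2*v^2 - 11*v - 21)/(2*(v + 1))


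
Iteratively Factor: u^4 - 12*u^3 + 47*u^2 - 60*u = (u - 4)*(u^3 - 8*u^2 + 15*u) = u*(u - 4)*(u^2 - 8*u + 15) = u*(u - 5)*(u - 4)*(u - 3)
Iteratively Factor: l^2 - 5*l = (l)*(l - 5)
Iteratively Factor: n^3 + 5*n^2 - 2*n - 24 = (n - 2)*(n^2 + 7*n + 12) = (n - 2)*(n + 4)*(n + 3)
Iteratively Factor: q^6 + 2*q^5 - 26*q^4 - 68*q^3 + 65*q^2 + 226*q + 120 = (q + 1)*(q^5 + q^4 - 27*q^3 - 41*q^2 + 106*q + 120) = (q - 5)*(q + 1)*(q^4 + 6*q^3 + 3*q^2 - 26*q - 24) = (q - 5)*(q + 1)*(q + 4)*(q^3 + 2*q^2 - 5*q - 6) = (q - 5)*(q + 1)^2*(q + 4)*(q^2 + q - 6) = (q - 5)*(q - 2)*(q + 1)^2*(q + 4)*(q + 3)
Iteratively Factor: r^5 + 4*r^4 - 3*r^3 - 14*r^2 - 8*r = (r - 2)*(r^4 + 6*r^3 + 9*r^2 + 4*r) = (r - 2)*(r + 4)*(r^3 + 2*r^2 + r) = (r - 2)*(r + 1)*(r + 4)*(r^2 + r) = r*(r - 2)*(r + 1)*(r + 4)*(r + 1)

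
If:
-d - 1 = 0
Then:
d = -1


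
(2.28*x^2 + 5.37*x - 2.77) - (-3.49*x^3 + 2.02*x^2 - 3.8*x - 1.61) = 3.49*x^3 + 0.26*x^2 + 9.17*x - 1.16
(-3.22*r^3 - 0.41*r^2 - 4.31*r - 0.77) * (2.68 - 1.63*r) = 5.2486*r^4 - 7.9613*r^3 + 5.9265*r^2 - 10.2957*r - 2.0636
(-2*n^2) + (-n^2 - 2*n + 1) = -3*n^2 - 2*n + 1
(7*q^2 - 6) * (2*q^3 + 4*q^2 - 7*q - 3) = 14*q^5 + 28*q^4 - 61*q^3 - 45*q^2 + 42*q + 18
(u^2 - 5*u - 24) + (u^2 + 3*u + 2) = 2*u^2 - 2*u - 22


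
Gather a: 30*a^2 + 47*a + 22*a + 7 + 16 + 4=30*a^2 + 69*a + 27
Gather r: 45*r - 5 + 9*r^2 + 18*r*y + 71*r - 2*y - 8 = 9*r^2 + r*(18*y + 116) - 2*y - 13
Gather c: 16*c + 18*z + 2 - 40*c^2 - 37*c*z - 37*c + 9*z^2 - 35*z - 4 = -40*c^2 + c*(-37*z - 21) + 9*z^2 - 17*z - 2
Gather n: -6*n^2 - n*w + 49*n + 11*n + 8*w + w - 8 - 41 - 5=-6*n^2 + n*(60 - w) + 9*w - 54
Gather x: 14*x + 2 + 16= 14*x + 18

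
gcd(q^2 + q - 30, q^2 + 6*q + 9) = 1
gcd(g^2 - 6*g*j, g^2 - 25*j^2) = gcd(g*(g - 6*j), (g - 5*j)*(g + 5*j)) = 1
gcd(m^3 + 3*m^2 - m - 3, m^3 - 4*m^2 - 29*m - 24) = m^2 + 4*m + 3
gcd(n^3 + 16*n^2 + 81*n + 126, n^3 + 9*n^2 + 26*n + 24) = n + 3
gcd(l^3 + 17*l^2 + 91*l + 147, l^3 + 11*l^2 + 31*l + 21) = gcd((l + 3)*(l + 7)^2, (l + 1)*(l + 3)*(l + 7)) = l^2 + 10*l + 21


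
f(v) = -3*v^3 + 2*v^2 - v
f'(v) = -9*v^2 + 4*v - 1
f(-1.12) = 7.84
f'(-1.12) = -16.77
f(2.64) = -43.90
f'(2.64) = -53.17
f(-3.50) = 156.62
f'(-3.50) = -125.25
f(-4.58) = 334.75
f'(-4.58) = -208.11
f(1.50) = -7.12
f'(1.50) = -15.25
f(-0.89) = 4.59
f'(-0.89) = -11.69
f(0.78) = -0.99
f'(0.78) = -3.36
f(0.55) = -0.44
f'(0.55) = -1.52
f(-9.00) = 2358.00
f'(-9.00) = -766.00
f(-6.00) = 726.00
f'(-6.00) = -349.00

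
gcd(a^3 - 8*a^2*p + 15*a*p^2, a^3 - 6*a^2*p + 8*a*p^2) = a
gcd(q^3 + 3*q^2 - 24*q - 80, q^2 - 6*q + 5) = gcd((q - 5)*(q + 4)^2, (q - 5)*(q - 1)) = q - 5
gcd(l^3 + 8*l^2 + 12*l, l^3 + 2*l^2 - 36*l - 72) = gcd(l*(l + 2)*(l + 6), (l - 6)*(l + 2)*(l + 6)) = l^2 + 8*l + 12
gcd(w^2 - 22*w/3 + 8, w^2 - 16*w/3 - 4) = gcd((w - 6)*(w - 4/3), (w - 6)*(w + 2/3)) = w - 6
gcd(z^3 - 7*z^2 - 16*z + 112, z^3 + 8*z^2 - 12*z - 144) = z - 4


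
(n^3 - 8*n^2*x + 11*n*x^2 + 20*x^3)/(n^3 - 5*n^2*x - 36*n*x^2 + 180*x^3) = (-n^2 + 3*n*x + 4*x^2)/(-n^2 + 36*x^2)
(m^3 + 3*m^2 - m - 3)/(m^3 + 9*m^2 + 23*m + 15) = (m - 1)/(m + 5)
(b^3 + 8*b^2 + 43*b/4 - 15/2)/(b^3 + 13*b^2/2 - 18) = (4*b^2 + 8*b - 5)/(2*(2*b^2 + b - 6))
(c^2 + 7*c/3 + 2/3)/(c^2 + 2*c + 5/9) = 3*(c + 2)/(3*c + 5)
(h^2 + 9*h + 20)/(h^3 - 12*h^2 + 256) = (h + 5)/(h^2 - 16*h + 64)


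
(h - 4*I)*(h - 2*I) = h^2 - 6*I*h - 8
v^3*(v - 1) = v^4 - v^3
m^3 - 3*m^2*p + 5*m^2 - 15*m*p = m*(m + 5)*(m - 3*p)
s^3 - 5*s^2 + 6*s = s*(s - 3)*(s - 2)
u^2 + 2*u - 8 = (u - 2)*(u + 4)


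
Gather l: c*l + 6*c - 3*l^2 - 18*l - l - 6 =6*c - 3*l^2 + l*(c - 19) - 6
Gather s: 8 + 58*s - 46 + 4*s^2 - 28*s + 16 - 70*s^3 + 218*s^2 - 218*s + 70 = -70*s^3 + 222*s^2 - 188*s + 48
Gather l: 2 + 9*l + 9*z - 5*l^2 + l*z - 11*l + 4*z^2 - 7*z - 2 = -5*l^2 + l*(z - 2) + 4*z^2 + 2*z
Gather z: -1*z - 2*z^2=-2*z^2 - z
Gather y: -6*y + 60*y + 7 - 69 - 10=54*y - 72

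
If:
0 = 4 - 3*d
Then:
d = 4/3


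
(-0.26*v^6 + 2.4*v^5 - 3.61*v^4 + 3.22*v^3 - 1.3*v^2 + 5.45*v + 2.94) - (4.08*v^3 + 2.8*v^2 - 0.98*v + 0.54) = -0.26*v^6 + 2.4*v^5 - 3.61*v^4 - 0.86*v^3 - 4.1*v^2 + 6.43*v + 2.4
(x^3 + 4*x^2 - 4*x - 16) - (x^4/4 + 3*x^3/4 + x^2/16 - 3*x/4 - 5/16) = -x^4/4 + x^3/4 + 63*x^2/16 - 13*x/4 - 251/16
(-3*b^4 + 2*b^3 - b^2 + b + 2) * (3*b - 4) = -9*b^5 + 18*b^4 - 11*b^3 + 7*b^2 + 2*b - 8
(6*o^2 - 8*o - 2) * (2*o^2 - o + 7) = 12*o^4 - 22*o^3 + 46*o^2 - 54*o - 14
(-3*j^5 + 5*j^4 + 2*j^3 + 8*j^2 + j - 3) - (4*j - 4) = -3*j^5 + 5*j^4 + 2*j^3 + 8*j^2 - 3*j + 1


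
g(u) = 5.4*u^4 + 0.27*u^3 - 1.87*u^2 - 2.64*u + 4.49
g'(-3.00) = -567.33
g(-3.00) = 425.69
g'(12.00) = 37393.92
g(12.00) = 112144.49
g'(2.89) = 514.69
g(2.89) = 364.45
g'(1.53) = 70.90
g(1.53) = 26.63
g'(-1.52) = -70.94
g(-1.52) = 32.06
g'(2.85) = 493.30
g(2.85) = 344.29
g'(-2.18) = -214.42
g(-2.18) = 120.52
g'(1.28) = 39.20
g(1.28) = 13.11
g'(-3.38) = -814.82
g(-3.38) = 686.42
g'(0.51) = -1.47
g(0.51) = 3.06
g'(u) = 21.6*u^3 + 0.81*u^2 - 3.74*u - 2.64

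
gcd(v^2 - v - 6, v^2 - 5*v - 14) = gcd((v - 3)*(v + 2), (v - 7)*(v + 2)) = v + 2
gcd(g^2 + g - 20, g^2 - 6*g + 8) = g - 4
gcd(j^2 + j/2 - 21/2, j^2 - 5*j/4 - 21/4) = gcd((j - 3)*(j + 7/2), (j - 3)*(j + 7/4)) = j - 3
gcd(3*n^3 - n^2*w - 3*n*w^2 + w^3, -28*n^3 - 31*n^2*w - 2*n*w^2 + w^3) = n + w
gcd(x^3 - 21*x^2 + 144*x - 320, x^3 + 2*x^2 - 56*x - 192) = x - 8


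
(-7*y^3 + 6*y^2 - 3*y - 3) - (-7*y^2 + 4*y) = -7*y^3 + 13*y^2 - 7*y - 3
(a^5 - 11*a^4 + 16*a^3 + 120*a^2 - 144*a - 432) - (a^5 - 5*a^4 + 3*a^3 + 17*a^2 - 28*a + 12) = -6*a^4 + 13*a^3 + 103*a^2 - 116*a - 444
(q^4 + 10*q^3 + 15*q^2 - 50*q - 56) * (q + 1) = q^5 + 11*q^4 + 25*q^3 - 35*q^2 - 106*q - 56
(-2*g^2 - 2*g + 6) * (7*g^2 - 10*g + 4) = -14*g^4 + 6*g^3 + 54*g^2 - 68*g + 24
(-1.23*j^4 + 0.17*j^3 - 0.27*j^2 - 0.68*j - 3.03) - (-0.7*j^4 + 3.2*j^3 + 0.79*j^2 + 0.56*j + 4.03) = -0.53*j^4 - 3.03*j^3 - 1.06*j^2 - 1.24*j - 7.06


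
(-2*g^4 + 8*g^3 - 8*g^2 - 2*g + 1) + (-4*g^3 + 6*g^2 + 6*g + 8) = -2*g^4 + 4*g^3 - 2*g^2 + 4*g + 9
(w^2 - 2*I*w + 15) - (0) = w^2 - 2*I*w + 15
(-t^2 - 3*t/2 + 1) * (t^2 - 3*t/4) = -t^4 - 3*t^3/4 + 17*t^2/8 - 3*t/4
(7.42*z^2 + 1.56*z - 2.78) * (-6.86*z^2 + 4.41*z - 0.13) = -50.9012*z^4 + 22.0206*z^3 + 24.9858*z^2 - 12.4626*z + 0.3614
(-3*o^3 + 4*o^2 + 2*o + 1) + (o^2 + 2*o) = -3*o^3 + 5*o^2 + 4*o + 1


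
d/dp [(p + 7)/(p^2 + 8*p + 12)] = (p^2 + 8*p - 2*(p + 4)*(p + 7) + 12)/(p^2 + 8*p + 12)^2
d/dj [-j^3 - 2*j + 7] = -3*j^2 - 2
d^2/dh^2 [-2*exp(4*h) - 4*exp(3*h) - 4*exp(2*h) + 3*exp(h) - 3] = (-32*exp(3*h) - 36*exp(2*h) - 16*exp(h) + 3)*exp(h)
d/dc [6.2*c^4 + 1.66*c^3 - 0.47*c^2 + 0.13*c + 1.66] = 24.8*c^3 + 4.98*c^2 - 0.94*c + 0.13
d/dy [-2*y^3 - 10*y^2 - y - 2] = -6*y^2 - 20*y - 1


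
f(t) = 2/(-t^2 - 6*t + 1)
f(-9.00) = -0.08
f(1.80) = -0.15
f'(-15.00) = 0.00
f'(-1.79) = 0.07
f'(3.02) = 0.03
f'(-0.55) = 0.61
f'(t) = 2*(2*t + 6)/(-t^2 - 6*t + 1)^2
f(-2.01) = 0.22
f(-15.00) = -0.01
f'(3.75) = 0.02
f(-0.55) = 0.50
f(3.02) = -0.08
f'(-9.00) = -0.04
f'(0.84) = 0.68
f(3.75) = -0.06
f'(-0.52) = 0.67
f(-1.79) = 0.23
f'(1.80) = 0.11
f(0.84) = -0.42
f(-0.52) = 0.52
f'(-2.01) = 0.05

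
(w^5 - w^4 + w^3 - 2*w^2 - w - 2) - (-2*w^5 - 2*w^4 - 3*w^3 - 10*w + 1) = 3*w^5 + w^4 + 4*w^3 - 2*w^2 + 9*w - 3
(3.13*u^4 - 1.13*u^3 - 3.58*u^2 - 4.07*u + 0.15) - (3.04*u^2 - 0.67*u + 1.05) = 3.13*u^4 - 1.13*u^3 - 6.62*u^2 - 3.4*u - 0.9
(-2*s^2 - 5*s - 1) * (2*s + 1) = -4*s^3 - 12*s^2 - 7*s - 1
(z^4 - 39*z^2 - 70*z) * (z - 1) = z^5 - z^4 - 39*z^3 - 31*z^2 + 70*z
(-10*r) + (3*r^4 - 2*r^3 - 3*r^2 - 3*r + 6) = 3*r^4 - 2*r^3 - 3*r^2 - 13*r + 6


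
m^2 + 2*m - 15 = (m - 3)*(m + 5)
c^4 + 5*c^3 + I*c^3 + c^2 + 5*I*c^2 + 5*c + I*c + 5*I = (c + 5)*(c - I)*(c + I)^2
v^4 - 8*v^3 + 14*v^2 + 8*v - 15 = (v - 5)*(v - 3)*(v - 1)*(v + 1)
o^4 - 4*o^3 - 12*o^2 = o^2*(o - 6)*(o + 2)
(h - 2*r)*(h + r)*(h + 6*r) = h^3 + 5*h^2*r - 8*h*r^2 - 12*r^3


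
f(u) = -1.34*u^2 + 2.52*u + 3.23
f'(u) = 2.52 - 2.68*u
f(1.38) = 4.16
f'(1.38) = -1.18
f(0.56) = 4.22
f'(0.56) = 1.02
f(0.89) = 4.41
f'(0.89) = 0.13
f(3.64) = -5.35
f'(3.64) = -7.24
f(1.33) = 4.21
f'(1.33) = -1.04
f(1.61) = 3.81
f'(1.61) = -1.79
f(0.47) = 4.12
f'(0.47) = 1.26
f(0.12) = 3.51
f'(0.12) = 2.20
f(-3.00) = -16.39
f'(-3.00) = 10.56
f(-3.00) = -16.39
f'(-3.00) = 10.56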